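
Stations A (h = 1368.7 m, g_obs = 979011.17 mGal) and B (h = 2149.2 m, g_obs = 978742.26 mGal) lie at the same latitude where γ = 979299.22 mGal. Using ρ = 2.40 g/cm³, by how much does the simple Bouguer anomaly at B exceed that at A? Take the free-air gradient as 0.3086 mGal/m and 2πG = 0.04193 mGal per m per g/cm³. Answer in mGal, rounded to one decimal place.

Δg_SB(A) = 979011.17 − 979299.22 + 0.3086×1368.7 − 0.04193×2.40×1368.7 = -3.40 mGal
Δg_SB(B) = 978742.26 − 979299.22 + 0.3086×2149.2 − 0.04193×2.40×2149.2 = -110.00 mGal
Difference = -110.00 − (-3.40) = -106.60 mGal

-106.6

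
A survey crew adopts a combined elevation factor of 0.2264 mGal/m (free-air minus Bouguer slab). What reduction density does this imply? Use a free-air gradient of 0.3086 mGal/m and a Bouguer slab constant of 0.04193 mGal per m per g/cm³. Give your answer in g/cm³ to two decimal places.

0.2264 = 0.3086 − 0.04193 × ρ
ρ = (0.3086 − 0.2264) / 0.04193 = 1.96 g/cm³

1.96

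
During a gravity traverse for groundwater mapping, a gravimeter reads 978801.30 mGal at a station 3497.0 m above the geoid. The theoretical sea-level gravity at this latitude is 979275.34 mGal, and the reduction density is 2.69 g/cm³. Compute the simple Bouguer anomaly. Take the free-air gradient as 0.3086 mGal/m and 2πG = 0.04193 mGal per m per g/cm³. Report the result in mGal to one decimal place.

Free-air correction = 0.3086 × 3497.0 = 1079.17 mGal
Free-air anomaly = 978801.30 − 979275.34 + (1079.17) = 605.13 mGal
Bouguer slab correction = 0.04193 × 2.69 × 3497.0 = 394.43 mGal
Simple Bouguer anomaly = 605.13 − (394.43) = 210.70 mGal

210.7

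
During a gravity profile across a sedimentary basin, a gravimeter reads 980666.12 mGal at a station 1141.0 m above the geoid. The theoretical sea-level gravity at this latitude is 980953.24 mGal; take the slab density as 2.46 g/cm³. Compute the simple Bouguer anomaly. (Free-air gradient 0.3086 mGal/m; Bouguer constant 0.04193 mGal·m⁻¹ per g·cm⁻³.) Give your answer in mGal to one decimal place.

-52.7

Free-air correction = 0.3086 × 1141.0 = 352.11 mGal
Free-air anomaly = 980666.12 − 980953.24 + (352.11) = 64.99 mGal
Bouguer slab correction = 0.04193 × 2.46 × 1141.0 = 117.69 mGal
Simple Bouguer anomaly = 64.99 − (117.69) = -52.70 mGal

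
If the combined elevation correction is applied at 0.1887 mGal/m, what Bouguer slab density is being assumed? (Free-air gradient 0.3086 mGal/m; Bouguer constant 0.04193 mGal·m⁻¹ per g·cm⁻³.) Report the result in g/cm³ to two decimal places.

0.1887 = 0.3086 − 0.04193 × ρ
ρ = (0.3086 − 0.1887) / 0.04193 = 2.86 g/cm³

2.86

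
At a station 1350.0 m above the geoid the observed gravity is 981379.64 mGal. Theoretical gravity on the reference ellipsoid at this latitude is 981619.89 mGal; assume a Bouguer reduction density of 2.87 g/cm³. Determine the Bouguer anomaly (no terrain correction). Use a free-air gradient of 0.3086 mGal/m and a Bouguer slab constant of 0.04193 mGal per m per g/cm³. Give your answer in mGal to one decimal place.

13.9

Free-air correction = 0.3086 × 1350.0 = 416.61 mGal
Free-air anomaly = 981379.64 − 981619.89 + (416.61) = 176.36 mGal
Bouguer slab correction = 0.04193 × 2.87 × 1350.0 = 162.46 mGal
Simple Bouguer anomaly = 176.36 − (162.46) = 13.90 mGal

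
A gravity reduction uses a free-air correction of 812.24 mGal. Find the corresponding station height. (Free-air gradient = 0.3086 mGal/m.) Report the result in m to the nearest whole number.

2632

h = 812.24 / 0.3086 = 2632.02 m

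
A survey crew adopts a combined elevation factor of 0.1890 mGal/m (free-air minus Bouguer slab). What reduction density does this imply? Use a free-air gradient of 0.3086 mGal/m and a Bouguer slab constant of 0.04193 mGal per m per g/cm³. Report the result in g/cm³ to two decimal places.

2.85

0.1890 = 0.3086 − 0.04193 × ρ
ρ = (0.3086 − 0.1890) / 0.04193 = 2.85 g/cm³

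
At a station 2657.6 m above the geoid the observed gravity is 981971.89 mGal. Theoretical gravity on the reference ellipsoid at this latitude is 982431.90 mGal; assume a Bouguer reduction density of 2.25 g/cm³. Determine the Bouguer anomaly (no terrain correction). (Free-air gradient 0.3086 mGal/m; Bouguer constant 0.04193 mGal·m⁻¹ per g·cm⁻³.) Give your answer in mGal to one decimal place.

Free-air correction = 0.3086 × 2657.6 = 820.14 mGal
Free-air anomaly = 981971.89 − 982431.90 + (820.14) = 360.13 mGal
Bouguer slab correction = 0.04193 × 2.25 × 2657.6 = 250.72 mGal
Simple Bouguer anomaly = 360.13 − (250.72) = 109.41 mGal

109.4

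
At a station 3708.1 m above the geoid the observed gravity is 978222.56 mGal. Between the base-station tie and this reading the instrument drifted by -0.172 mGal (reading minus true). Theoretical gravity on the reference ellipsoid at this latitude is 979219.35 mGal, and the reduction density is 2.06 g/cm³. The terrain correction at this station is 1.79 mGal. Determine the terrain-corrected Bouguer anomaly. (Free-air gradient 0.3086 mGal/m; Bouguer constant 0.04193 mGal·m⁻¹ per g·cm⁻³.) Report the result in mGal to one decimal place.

-170.8

Drift-corrected reading = 978222.56 − (-0.172) = 978222.732 mGal
Free-air correction = 0.3086 × 3708.1 = 1144.32 mGal
Free-air anomaly = 978222.732 − 979219.35 + (1144.32) = 147.702 mGal
Bouguer slab correction = 0.04193 × 2.06 × 3708.1 = 320.29 mGal
Simple Bouguer anomaly = 147.702 − (320.29) = -172.588 mGal
Complete Bouguer anomaly = -172.588 + 1.79 = -170.798 mGal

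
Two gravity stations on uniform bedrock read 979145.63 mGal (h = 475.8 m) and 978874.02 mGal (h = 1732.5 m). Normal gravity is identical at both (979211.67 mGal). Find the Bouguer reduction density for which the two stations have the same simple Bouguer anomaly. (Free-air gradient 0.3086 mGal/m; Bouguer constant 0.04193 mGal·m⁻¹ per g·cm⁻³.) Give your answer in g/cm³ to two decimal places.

Δg_obs = 978874.02 − 979145.63 = -271.61 mGal over Δh = 1732.5 − 475.8 = 1256.7 m
Equal Bouguer anomalies ⇒ Δg_obs + (0.3086 − 0.04193ρ)·Δh = 0
0.3086 − 0.04193ρ = −Δg_obs/Δh = 0.21613
ρ = (0.3086 − 0.21613) / 0.04193 = 2.21 g/cm³

2.21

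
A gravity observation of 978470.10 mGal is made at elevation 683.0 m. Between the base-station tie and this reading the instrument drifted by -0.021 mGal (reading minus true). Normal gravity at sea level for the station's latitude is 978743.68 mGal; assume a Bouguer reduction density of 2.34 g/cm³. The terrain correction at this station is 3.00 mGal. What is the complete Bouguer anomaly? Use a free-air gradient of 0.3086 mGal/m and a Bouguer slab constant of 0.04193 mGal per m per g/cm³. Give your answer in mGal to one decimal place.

Drift-corrected reading = 978470.10 − (-0.021) = 978470.121 mGal
Free-air correction = 0.3086 × 683.0 = 210.77 mGal
Free-air anomaly = 978470.121 − 978743.68 + (210.77) = -62.789 mGal
Bouguer slab correction = 0.04193 × 2.34 × 683.0 = 67.01 mGal
Simple Bouguer anomaly = -62.789 − (67.01) = -129.799 mGal
Complete Bouguer anomaly = -129.799 + 3.00 = -126.799 mGal

-126.8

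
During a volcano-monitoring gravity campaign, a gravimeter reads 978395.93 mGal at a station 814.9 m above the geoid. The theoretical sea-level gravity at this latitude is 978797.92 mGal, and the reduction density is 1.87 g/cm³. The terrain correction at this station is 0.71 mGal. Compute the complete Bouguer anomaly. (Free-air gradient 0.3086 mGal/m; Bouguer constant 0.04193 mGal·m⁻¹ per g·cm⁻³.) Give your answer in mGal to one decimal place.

Free-air correction = 0.3086 × 814.9 = 251.48 mGal
Free-air anomaly = 978395.93 − 978797.92 + (251.48) = -150.51 mGal
Bouguer slab correction = 0.04193 × 1.87 × 814.9 = 63.90 mGal
Simple Bouguer anomaly = -150.51 − (63.90) = -214.41 mGal
Complete Bouguer anomaly = -214.41 + 0.71 = -213.70 mGal

-213.7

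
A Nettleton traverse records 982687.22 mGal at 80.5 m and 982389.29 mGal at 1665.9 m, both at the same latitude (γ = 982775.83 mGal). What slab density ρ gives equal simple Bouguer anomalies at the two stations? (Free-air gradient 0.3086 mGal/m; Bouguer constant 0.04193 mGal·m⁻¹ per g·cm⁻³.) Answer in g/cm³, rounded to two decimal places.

2.88

Δg_obs = 982389.29 − 982687.22 = -297.93 mGal over Δh = 1665.9 − 80.5 = 1585.4 m
Equal Bouguer anomalies ⇒ Δg_obs + (0.3086 − 0.04193ρ)·Δh = 0
0.3086 − 0.04193ρ = −Δg_obs/Δh = 0.18792
ρ = (0.3086 − 0.18792) / 0.04193 = 2.88 g/cm³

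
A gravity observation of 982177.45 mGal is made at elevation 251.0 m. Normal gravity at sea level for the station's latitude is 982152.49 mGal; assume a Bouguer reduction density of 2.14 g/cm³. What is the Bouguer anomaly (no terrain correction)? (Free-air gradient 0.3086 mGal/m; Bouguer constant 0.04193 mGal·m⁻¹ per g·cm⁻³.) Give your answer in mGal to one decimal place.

Free-air correction = 0.3086 × 251.0 = 77.46 mGal
Free-air anomaly = 982177.45 − 982152.49 + (77.46) = 102.42 mGal
Bouguer slab correction = 0.04193 × 2.14 × 251.0 = 22.52 mGal
Simple Bouguer anomaly = 102.42 − (22.52) = 79.90 mGal

79.9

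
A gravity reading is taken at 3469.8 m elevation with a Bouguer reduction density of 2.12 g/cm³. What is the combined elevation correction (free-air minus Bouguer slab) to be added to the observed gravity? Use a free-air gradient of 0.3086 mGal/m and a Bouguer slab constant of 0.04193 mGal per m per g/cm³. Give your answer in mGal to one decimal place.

762.3

Combined gradient = 0.3086 − 0.04193 × 2.12 = 0.2197084 mGal/m
Combined elevation correction = 0.2197084 × 3469.8 = 762.3 mGal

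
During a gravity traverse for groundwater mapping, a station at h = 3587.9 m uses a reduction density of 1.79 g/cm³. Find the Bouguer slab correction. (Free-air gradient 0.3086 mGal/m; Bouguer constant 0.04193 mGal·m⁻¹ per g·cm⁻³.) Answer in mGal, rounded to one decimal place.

Bouguer slab correction = 0.04193 × 1.79 × 3587.9 = 269.3 mGal

269.3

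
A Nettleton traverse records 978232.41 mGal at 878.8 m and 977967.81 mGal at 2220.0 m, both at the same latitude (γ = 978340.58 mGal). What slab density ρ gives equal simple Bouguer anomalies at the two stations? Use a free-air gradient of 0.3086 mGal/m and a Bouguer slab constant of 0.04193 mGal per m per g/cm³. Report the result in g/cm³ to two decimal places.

Δg_obs = 977967.81 − 978232.41 = -264.60 mGal over Δh = 2220.0 − 878.8 = 1341.2 m
Equal Bouguer anomalies ⇒ Δg_obs + (0.3086 − 0.04193ρ)·Δh = 0
0.3086 − 0.04193ρ = −Δg_obs/Δh = 0.19729
ρ = (0.3086 − 0.19729) / 0.04193 = 2.65 g/cm³

2.65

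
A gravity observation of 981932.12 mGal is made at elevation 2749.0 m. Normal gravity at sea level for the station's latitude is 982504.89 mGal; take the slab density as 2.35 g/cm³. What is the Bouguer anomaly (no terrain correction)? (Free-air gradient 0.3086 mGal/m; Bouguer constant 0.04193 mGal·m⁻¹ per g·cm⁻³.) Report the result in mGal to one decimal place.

Free-air correction = 0.3086 × 2749.0 = 848.34 mGal
Free-air anomaly = 981932.12 − 982504.89 + (848.34) = 275.57 mGal
Bouguer slab correction = 0.04193 × 2.35 × 2749.0 = 270.87 mGal
Simple Bouguer anomaly = 275.57 − (270.87) = 4.70 mGal

4.7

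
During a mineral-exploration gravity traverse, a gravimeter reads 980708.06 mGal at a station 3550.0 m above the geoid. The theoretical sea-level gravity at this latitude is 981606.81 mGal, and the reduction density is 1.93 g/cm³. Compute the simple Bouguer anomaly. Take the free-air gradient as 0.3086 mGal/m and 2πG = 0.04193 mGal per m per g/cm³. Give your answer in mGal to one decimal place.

-90.5

Free-air correction = 0.3086 × 3550.0 = 1095.53 mGal
Free-air anomaly = 980708.06 − 981606.81 + (1095.53) = 196.78 mGal
Bouguer slab correction = 0.04193 × 1.93 × 3550.0 = 287.28 mGal
Simple Bouguer anomaly = 196.78 − (287.28) = -90.50 mGal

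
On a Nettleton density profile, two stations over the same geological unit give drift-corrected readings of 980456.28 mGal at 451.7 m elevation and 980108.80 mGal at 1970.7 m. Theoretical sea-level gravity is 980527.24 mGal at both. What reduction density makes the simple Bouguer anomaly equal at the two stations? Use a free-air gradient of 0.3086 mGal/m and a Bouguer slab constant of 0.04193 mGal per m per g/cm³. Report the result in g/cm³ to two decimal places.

Δg_obs = 980108.80 − 980456.28 = -347.48 mGal over Δh = 1970.7 − 451.7 = 1519.0 m
Equal Bouguer anomalies ⇒ Δg_obs + (0.3086 − 0.04193ρ)·Δh = 0
0.3086 − 0.04193ρ = −Δg_obs/Δh = 0.22876
ρ = (0.3086 − 0.22876) / 0.04193 = 1.90 g/cm³

1.90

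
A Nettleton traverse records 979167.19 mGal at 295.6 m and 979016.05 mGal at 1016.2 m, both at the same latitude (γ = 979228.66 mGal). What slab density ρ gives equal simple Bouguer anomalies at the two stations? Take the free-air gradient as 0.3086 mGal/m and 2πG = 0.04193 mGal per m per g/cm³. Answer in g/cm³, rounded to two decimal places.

2.36

Δg_obs = 979016.05 − 979167.19 = -151.14 mGal over Δh = 1016.2 − 295.6 = 720.6 m
Equal Bouguer anomalies ⇒ Δg_obs + (0.3086 − 0.04193ρ)·Δh = 0
0.3086 − 0.04193ρ = −Δg_obs/Δh = 0.20974
ρ = (0.3086 − 0.20974) / 0.04193 = 2.36 g/cm³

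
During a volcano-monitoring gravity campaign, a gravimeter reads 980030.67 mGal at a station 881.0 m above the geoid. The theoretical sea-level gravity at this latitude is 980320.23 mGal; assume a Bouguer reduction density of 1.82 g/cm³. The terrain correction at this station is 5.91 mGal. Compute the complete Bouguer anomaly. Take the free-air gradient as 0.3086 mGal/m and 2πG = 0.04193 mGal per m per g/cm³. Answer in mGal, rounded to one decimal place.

Free-air correction = 0.3086 × 881.0 = 271.88 mGal
Free-air anomaly = 980030.67 − 980320.23 + (271.88) = -17.68 mGal
Bouguer slab correction = 0.04193 × 1.82 × 881.0 = 67.23 mGal
Simple Bouguer anomaly = -17.68 − (67.23) = -84.91 mGal
Complete Bouguer anomaly = -84.91 + 5.91 = -79.00 mGal

-79.0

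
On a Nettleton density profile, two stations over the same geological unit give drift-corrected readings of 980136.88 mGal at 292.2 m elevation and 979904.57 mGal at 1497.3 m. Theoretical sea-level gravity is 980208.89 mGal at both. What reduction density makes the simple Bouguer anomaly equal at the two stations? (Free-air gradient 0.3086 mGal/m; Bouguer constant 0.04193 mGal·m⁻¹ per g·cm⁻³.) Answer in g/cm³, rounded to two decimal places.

2.76

Δg_obs = 979904.57 − 980136.88 = -232.31 mGal over Δh = 1497.3 − 292.2 = 1205.1 m
Equal Bouguer anomalies ⇒ Δg_obs + (0.3086 − 0.04193ρ)·Δh = 0
0.3086 − 0.04193ρ = −Δg_obs/Δh = 0.19277
ρ = (0.3086 − 0.19277) / 0.04193 = 2.76 g/cm³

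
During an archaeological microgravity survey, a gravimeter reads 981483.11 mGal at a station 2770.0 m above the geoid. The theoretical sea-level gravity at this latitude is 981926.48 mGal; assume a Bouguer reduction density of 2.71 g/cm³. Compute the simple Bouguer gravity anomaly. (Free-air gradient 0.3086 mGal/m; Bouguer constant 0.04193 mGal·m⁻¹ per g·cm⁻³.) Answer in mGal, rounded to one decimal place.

96.7

Free-air correction = 0.3086 × 2770.0 = 854.82 mGal
Free-air anomaly = 981483.11 − 981926.48 + (854.82) = 411.45 mGal
Bouguer slab correction = 0.04193 × 2.71 × 2770.0 = 314.76 mGal
Simple Bouguer anomaly = 411.45 − (314.76) = 96.69 mGal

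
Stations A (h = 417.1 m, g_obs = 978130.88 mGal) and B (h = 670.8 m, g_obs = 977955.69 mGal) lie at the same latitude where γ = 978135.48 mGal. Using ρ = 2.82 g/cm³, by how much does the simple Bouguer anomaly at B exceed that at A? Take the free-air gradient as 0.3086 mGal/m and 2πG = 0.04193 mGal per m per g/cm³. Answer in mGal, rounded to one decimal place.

Δg_SB(A) = 978130.88 − 978135.48 + 0.3086×417.1 − 0.04193×2.82×417.1 = 74.80 mGal
Δg_SB(B) = 977955.69 − 978135.48 + 0.3086×670.8 − 0.04193×2.82×670.8 = -52.10 mGal
Difference = -52.10 − (74.80) = -126.90 mGal

-126.9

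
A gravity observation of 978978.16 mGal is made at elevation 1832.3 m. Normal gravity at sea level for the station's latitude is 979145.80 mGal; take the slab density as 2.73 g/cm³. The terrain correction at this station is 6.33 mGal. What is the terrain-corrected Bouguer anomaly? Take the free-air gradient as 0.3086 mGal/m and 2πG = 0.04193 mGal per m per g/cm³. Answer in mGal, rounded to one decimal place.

Free-air correction = 0.3086 × 1832.3 = 565.45 mGal
Free-air anomaly = 978978.16 − 979145.80 + (565.45) = 397.81 mGal
Bouguer slab correction = 0.04193 × 2.73 × 1832.3 = 209.74 mGal
Simple Bouguer anomaly = 397.81 − (209.74) = 188.07 mGal
Complete Bouguer anomaly = 188.07 + 6.33 = 194.40 mGal

194.4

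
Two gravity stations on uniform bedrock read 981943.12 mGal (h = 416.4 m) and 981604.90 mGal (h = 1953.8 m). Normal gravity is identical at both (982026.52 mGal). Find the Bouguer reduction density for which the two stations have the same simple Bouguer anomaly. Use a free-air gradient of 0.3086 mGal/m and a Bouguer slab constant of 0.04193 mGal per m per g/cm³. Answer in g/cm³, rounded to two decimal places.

2.11

Δg_obs = 981604.90 − 981943.12 = -338.22 mGal over Δh = 1953.8 − 416.4 = 1537.4 m
Equal Bouguer anomalies ⇒ Δg_obs + (0.3086 − 0.04193ρ)·Δh = 0
0.3086 − 0.04193ρ = −Δg_obs/Δh = 0.21999
ρ = (0.3086 − 0.21999) / 0.04193 = 2.11 g/cm³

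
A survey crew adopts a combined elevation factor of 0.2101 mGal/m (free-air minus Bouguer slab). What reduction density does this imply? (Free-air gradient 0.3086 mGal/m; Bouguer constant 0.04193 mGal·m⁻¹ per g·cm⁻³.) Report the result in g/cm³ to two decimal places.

0.2101 = 0.3086 − 0.04193 × ρ
ρ = (0.3086 − 0.2101) / 0.04193 = 2.35 g/cm³

2.35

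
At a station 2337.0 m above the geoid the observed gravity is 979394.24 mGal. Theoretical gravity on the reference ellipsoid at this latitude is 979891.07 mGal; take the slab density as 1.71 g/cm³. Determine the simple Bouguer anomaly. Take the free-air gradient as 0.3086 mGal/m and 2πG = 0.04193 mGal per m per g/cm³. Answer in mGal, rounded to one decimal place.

Free-air correction = 0.3086 × 2337.0 = 721.20 mGal
Free-air anomaly = 979394.24 − 979891.07 + (721.20) = 224.37 mGal
Bouguer slab correction = 0.04193 × 1.71 × 2337.0 = 167.56 mGal
Simple Bouguer anomaly = 224.37 − (167.56) = 56.81 mGal

56.8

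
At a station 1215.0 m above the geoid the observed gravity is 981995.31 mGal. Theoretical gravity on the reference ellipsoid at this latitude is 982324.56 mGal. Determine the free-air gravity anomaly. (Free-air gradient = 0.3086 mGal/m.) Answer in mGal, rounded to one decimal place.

45.7

Free-air correction = 0.3086 × 1215.0 = 374.95 mGal
Free-air anomaly = 981995.31 − 982324.56 + (374.95) = 45.70 mGal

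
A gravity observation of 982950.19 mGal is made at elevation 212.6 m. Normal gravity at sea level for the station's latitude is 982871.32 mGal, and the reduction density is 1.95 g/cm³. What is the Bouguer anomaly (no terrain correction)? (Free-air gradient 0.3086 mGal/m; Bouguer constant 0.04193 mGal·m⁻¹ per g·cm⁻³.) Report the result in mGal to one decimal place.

Free-air correction = 0.3086 × 212.6 = 65.61 mGal
Free-air anomaly = 982950.19 − 982871.32 + (65.61) = 144.48 mGal
Bouguer slab correction = 0.04193 × 1.95 × 212.6 = 17.38 mGal
Simple Bouguer anomaly = 144.48 − (17.38) = 127.10 mGal

127.1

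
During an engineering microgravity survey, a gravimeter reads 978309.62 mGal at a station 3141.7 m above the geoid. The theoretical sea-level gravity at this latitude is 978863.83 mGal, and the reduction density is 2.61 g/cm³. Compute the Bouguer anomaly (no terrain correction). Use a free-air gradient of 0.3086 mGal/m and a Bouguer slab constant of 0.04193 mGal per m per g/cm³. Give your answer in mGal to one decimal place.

71.5

Free-air correction = 0.3086 × 3141.7 = 969.53 mGal
Free-air anomaly = 978309.62 − 978863.83 + (969.53) = 415.32 mGal
Bouguer slab correction = 0.04193 × 2.61 × 3141.7 = 343.82 mGal
Simple Bouguer anomaly = 415.32 − (343.82) = 71.50 mGal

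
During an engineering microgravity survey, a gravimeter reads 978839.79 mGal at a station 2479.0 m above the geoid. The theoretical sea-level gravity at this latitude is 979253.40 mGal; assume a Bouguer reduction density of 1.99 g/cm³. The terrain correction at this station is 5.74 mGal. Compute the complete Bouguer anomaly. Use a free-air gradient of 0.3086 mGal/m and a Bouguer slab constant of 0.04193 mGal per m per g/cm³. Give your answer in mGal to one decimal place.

Free-air correction = 0.3086 × 2479.0 = 765.02 mGal
Free-air anomaly = 978839.79 − 979253.40 + (765.02) = 351.41 mGal
Bouguer slab correction = 0.04193 × 1.99 × 2479.0 = 206.85 mGal
Simple Bouguer anomaly = 351.41 − (206.85) = 144.56 mGal
Complete Bouguer anomaly = 144.56 + 5.74 = 150.30 mGal

150.3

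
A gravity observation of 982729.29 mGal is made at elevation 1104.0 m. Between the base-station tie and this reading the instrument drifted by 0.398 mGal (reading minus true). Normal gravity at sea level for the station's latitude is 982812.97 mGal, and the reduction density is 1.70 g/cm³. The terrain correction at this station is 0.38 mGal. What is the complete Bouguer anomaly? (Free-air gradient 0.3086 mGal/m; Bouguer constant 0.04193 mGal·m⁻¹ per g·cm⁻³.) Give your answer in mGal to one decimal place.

Drift-corrected reading = 982729.29 − (0.398) = 982728.892 mGal
Free-air correction = 0.3086 × 1104.0 = 340.69 mGal
Free-air anomaly = 982728.892 − 982812.97 + (340.69) = 256.612 mGal
Bouguer slab correction = 0.04193 × 1.70 × 1104.0 = 78.69 mGal
Simple Bouguer anomaly = 256.612 − (78.69) = 177.922 mGal
Complete Bouguer anomaly = 177.922 + 0.38 = 178.302 mGal

178.3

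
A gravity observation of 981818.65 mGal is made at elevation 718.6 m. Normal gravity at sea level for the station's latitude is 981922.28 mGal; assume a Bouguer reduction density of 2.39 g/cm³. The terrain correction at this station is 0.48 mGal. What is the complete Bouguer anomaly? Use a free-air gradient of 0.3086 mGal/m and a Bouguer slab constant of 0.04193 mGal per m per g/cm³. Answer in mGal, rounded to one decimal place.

46.6

Free-air correction = 0.3086 × 718.6 = 221.76 mGal
Free-air anomaly = 981818.65 − 981922.28 + (221.76) = 118.13 mGal
Bouguer slab correction = 0.04193 × 2.39 × 718.6 = 72.01 mGal
Simple Bouguer anomaly = 118.13 − (72.01) = 46.12 mGal
Complete Bouguer anomaly = 46.12 + 0.48 = 46.60 mGal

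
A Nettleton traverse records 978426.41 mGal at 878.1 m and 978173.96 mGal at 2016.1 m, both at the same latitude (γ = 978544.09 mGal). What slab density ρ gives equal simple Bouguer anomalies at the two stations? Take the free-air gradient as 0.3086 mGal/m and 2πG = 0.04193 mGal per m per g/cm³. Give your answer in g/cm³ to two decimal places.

2.07

Δg_obs = 978173.96 − 978426.41 = -252.45 mGal over Δh = 2016.1 − 878.1 = 1138.0 m
Equal Bouguer anomalies ⇒ Δg_obs + (0.3086 − 0.04193ρ)·Δh = 0
0.3086 − 0.04193ρ = −Δg_obs/Δh = 0.22184
ρ = (0.3086 − 0.22184) / 0.04193 = 2.07 g/cm³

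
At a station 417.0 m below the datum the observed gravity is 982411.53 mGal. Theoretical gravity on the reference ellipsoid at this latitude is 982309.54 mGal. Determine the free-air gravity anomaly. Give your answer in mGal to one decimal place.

-26.7

Free-air correction = 0.3086 × -417.0 = -128.69 mGal
Free-air anomaly = 982411.53 − 982309.54 + (-128.69) = -26.70 mGal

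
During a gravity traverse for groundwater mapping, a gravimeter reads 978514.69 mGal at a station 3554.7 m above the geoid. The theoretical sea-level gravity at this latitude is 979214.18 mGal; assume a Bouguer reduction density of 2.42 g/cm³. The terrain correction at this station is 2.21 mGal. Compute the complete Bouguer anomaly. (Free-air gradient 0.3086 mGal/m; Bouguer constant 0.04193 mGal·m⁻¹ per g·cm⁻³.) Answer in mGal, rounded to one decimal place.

39.0

Free-air correction = 0.3086 × 3554.7 = 1096.98 mGal
Free-air anomaly = 978514.69 − 979214.18 + (1096.98) = 397.49 mGal
Bouguer slab correction = 0.04193 × 2.42 × 3554.7 = 360.70 mGal
Simple Bouguer anomaly = 397.49 − (360.70) = 36.79 mGal
Complete Bouguer anomaly = 36.79 + 2.21 = 39.00 mGal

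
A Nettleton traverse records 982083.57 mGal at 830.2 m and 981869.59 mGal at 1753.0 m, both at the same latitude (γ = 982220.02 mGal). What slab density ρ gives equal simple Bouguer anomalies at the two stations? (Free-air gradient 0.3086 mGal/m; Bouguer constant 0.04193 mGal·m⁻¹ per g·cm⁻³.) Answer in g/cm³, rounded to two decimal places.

1.83

Δg_obs = 981869.59 − 982083.57 = -213.98 mGal over Δh = 1753.0 − 830.2 = 922.8 m
Equal Bouguer anomalies ⇒ Δg_obs + (0.3086 − 0.04193ρ)·Δh = 0
0.3086 − 0.04193ρ = −Δg_obs/Δh = 0.23188
ρ = (0.3086 − 0.23188) / 0.04193 = 1.83 g/cm³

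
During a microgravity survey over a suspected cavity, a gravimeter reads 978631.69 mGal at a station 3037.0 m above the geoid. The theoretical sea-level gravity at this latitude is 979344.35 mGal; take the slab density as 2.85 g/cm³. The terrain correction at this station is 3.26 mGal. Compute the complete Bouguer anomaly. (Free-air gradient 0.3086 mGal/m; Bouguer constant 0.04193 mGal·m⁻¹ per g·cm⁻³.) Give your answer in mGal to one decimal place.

-135.1

Free-air correction = 0.3086 × 3037.0 = 937.22 mGal
Free-air anomaly = 978631.69 − 979344.35 + (937.22) = 224.56 mGal
Bouguer slab correction = 0.04193 × 2.85 × 3037.0 = 362.92 mGal
Simple Bouguer anomaly = 224.56 − (362.92) = -138.36 mGal
Complete Bouguer anomaly = -138.36 + 3.26 = -135.10 mGal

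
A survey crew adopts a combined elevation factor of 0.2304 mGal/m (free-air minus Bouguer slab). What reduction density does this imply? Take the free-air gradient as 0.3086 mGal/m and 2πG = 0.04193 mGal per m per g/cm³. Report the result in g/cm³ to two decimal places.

1.87

0.2304 = 0.3086 − 0.04193 × ρ
ρ = (0.3086 − 0.2304) / 0.04193 = 1.87 g/cm³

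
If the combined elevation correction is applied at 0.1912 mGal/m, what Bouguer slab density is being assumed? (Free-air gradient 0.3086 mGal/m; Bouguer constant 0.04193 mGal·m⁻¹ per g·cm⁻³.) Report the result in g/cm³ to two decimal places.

0.1912 = 0.3086 − 0.04193 × ρ
ρ = (0.3086 − 0.1912) / 0.04193 = 2.80 g/cm³

2.80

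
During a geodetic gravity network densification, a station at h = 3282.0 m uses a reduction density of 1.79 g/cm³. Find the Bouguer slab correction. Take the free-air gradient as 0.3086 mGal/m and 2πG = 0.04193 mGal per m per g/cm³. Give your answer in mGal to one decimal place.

246.3

Bouguer slab correction = 0.04193 × 1.79 × 3282.0 = 246.3 mGal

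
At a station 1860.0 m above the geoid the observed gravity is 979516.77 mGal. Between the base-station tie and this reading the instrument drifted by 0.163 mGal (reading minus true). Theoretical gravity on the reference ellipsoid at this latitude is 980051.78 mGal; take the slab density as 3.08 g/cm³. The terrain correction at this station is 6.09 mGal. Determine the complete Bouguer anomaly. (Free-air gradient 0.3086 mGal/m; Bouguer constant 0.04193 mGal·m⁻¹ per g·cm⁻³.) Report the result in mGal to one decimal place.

Drift-corrected reading = 979516.77 − (0.163) = 979516.607 mGal
Free-air correction = 0.3086 × 1860.0 = 574.00 mGal
Free-air anomaly = 979516.607 − 980051.78 + (574.00) = 38.827 mGal
Bouguer slab correction = 0.04193 × 3.08 × 1860.0 = 240.21 mGal
Simple Bouguer anomaly = 38.827 − (240.21) = -201.383 mGal
Complete Bouguer anomaly = -201.383 + 6.09 = -195.293 mGal

-195.3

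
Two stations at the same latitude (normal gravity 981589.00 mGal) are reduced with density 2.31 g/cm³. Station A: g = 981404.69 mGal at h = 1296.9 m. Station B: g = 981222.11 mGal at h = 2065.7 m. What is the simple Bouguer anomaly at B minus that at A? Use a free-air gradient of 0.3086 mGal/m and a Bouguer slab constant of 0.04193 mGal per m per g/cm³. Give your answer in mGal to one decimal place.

Δg_SB(A) = 981404.69 − 981589.00 + 0.3086×1296.9 − 0.04193×2.31×1296.9 = 90.30 mGal
Δg_SB(B) = 981222.11 − 981589.00 + 0.3086×2065.7 − 0.04193×2.31×2065.7 = 70.50 mGal
Difference = 70.50 − (90.30) = -19.80 mGal

-19.8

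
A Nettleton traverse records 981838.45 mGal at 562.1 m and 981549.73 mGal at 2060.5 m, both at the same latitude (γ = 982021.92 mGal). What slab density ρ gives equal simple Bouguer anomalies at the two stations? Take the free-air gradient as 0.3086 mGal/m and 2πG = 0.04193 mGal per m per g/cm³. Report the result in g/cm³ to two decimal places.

Δg_obs = 981549.73 − 981838.45 = -288.72 mGal over Δh = 2060.5 − 562.1 = 1498.4 m
Equal Bouguer anomalies ⇒ Δg_obs + (0.3086 − 0.04193ρ)·Δh = 0
0.3086 − 0.04193ρ = −Δg_obs/Δh = 0.19269
ρ = (0.3086 − 0.19269) / 0.04193 = 2.76 g/cm³

2.76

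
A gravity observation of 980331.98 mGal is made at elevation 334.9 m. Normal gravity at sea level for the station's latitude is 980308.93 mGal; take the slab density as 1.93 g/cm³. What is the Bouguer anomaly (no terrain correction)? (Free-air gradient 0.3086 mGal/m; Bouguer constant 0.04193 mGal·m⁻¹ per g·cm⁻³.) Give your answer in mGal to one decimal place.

Free-air correction = 0.3086 × 334.9 = 103.35 mGal
Free-air anomaly = 980331.98 − 980308.93 + (103.35) = 126.40 mGal
Bouguer slab correction = 0.04193 × 1.93 × 334.9 = 27.10 mGal
Simple Bouguer anomaly = 126.40 − (27.10) = 99.30 mGal

99.3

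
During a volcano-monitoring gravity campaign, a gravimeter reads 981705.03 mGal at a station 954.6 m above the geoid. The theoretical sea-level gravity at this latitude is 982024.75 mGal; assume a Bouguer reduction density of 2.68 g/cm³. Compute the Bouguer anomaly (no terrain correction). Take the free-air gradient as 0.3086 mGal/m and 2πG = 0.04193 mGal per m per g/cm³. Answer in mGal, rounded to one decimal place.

-132.4

Free-air correction = 0.3086 × 954.6 = 294.59 mGal
Free-air anomaly = 981705.03 − 982024.75 + (294.59) = -25.13 mGal
Bouguer slab correction = 0.04193 × 2.68 × 954.6 = 107.27 mGal
Simple Bouguer anomaly = -25.13 − (107.27) = -132.40 mGal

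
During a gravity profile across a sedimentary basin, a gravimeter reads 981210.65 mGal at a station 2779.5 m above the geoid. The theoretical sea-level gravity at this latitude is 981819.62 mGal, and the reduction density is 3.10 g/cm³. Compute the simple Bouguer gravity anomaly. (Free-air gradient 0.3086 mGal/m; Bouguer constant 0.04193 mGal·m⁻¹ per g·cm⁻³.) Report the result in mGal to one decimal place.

-112.5

Free-air correction = 0.3086 × 2779.5 = 857.75 mGal
Free-air anomaly = 981210.65 − 981819.62 + (857.75) = 248.78 mGal
Bouguer slab correction = 0.04193 × 3.10 × 2779.5 = 361.29 mGal
Simple Bouguer anomaly = 248.78 − (361.29) = -112.51 mGal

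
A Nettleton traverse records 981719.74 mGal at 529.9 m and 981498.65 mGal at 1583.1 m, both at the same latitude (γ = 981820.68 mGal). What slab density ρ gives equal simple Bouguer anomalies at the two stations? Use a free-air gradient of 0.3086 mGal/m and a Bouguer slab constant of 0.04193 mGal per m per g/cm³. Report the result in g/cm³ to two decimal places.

Δg_obs = 981498.65 − 981719.74 = -221.09 mGal over Δh = 1583.1 − 529.9 = 1053.2 m
Equal Bouguer anomalies ⇒ Δg_obs + (0.3086 − 0.04193ρ)·Δh = 0
0.3086 − 0.04193ρ = −Δg_obs/Δh = 0.20992
ρ = (0.3086 − 0.20992) / 0.04193 = 2.35 g/cm³

2.35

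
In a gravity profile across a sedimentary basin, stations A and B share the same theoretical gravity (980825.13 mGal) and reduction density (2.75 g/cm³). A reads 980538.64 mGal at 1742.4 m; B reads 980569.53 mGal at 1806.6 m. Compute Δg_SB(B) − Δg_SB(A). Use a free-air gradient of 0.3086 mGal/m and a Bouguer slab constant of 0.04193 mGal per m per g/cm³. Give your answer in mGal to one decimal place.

43.3

Δg_SB(A) = 980538.64 − 980825.13 + 0.3086×1742.4 − 0.04193×2.75×1742.4 = 50.30 mGal
Δg_SB(B) = 980569.53 − 980825.13 + 0.3086×1806.6 − 0.04193×2.75×1806.6 = 93.60 mGal
Difference = 93.60 − (50.30) = 43.30 mGal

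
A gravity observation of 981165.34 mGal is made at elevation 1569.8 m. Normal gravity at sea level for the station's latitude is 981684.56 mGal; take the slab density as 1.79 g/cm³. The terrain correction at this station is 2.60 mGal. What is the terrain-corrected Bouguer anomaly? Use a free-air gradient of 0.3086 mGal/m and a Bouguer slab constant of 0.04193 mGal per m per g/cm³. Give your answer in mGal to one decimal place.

-150.0

Free-air correction = 0.3086 × 1569.8 = 484.44 mGal
Free-air anomaly = 981165.34 − 981684.56 + (484.44) = -34.78 mGal
Bouguer slab correction = 0.04193 × 1.79 × 1569.8 = 117.82 mGal
Simple Bouguer anomaly = -34.78 − (117.82) = -152.60 mGal
Complete Bouguer anomaly = -152.60 + 2.60 = -150.00 mGal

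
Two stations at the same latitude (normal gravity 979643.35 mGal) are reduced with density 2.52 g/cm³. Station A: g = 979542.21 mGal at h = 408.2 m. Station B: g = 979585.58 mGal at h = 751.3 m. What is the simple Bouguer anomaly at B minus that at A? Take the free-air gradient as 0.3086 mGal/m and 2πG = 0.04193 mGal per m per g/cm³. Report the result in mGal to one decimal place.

Δg_SB(A) = 979542.21 − 979643.35 + 0.3086×408.2 − 0.04193×2.52×408.2 = -18.30 mGal
Δg_SB(B) = 979585.58 − 979643.35 + 0.3086×751.3 − 0.04193×2.52×751.3 = 94.70 mGal
Difference = 94.70 − (-18.30) = 113.00 mGal

113.0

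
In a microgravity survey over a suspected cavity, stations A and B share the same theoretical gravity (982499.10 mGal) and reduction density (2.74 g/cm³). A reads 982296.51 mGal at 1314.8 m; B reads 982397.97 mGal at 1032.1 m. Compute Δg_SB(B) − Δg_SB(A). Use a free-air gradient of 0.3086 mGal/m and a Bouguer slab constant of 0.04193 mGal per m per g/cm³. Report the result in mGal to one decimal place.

46.7

Δg_SB(A) = 982296.51 − 982499.10 + 0.3086×1314.8 − 0.04193×2.74×1314.8 = 52.10 mGal
Δg_SB(B) = 982397.97 − 982499.10 + 0.3086×1032.1 − 0.04193×2.74×1032.1 = 98.80 mGal
Difference = 98.80 − (52.10) = 46.70 mGal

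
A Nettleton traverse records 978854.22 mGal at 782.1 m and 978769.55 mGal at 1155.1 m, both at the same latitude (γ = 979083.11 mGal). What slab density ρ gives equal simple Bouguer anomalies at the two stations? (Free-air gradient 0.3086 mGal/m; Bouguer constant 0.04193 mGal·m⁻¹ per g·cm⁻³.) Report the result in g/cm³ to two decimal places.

Δg_obs = 978769.55 − 978854.22 = -84.67 mGal over Δh = 1155.1 − 782.1 = 373.0 m
Equal Bouguer anomalies ⇒ Δg_obs + (0.3086 − 0.04193ρ)·Δh = 0
0.3086 − 0.04193ρ = −Δg_obs/Δh = 0.22700
ρ = (0.3086 − 0.22700) / 0.04193 = 1.95 g/cm³

1.95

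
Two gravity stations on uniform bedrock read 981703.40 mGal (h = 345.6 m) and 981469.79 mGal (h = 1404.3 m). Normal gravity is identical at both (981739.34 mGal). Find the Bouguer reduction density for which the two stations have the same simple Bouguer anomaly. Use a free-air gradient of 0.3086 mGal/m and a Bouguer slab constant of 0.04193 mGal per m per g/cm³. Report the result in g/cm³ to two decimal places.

Δg_obs = 981469.79 − 981703.40 = -233.61 mGal over Δh = 1404.3 − 345.6 = 1058.7 m
Equal Bouguer anomalies ⇒ Δg_obs + (0.3086 − 0.04193ρ)·Δh = 0
0.3086 − 0.04193ρ = −Δg_obs/Δh = 0.22066
ρ = (0.3086 − 0.22066) / 0.04193 = 2.10 g/cm³

2.10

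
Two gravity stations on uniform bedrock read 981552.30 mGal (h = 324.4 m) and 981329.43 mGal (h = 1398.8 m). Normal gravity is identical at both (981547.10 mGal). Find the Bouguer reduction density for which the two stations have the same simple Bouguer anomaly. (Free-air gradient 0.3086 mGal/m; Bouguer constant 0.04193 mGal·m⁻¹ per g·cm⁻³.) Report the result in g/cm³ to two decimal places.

2.41

Δg_obs = 981329.43 − 981552.30 = -222.87 mGal over Δh = 1398.8 − 324.4 = 1074.4 m
Equal Bouguer anomalies ⇒ Δg_obs + (0.3086 − 0.04193ρ)·Δh = 0
0.3086 − 0.04193ρ = −Δg_obs/Δh = 0.20744
ρ = (0.3086 − 0.20744) / 0.04193 = 2.41 g/cm³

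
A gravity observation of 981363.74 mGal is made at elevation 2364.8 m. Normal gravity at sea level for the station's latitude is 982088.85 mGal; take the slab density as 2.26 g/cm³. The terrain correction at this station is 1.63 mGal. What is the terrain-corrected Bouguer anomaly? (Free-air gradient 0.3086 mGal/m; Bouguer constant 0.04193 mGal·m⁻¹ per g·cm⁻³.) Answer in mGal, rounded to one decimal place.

Free-air correction = 0.3086 × 2364.8 = 729.78 mGal
Free-air anomaly = 981363.74 − 982088.85 + (729.78) = 4.67 mGal
Bouguer slab correction = 0.04193 × 2.26 × 2364.8 = 224.09 mGal
Simple Bouguer anomaly = 4.67 − (224.09) = -219.42 mGal
Complete Bouguer anomaly = -219.42 + 1.63 = -217.79 mGal

-217.8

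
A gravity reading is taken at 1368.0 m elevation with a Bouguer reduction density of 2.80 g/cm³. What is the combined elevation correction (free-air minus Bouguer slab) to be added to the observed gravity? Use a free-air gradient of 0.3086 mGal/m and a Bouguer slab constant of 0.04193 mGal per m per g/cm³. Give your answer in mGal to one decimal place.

261.6

Combined gradient = 0.3086 − 0.04193 × 2.80 = 0.1911960 mGal/m
Combined elevation correction = 0.1911960 × 1368.0 = 261.6 mGal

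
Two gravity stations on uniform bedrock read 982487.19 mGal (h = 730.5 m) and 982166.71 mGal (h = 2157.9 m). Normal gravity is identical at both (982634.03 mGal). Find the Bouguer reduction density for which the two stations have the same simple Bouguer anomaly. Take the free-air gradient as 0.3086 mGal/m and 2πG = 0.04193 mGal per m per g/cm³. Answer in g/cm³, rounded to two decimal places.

2.01

Δg_obs = 982166.71 − 982487.19 = -320.48 mGal over Δh = 2157.9 − 730.5 = 1427.4 m
Equal Bouguer anomalies ⇒ Δg_obs + (0.3086 − 0.04193ρ)·Δh = 0
0.3086 − 0.04193ρ = −Δg_obs/Δh = 0.22452
ρ = (0.3086 − 0.22452) / 0.04193 = 2.01 g/cm³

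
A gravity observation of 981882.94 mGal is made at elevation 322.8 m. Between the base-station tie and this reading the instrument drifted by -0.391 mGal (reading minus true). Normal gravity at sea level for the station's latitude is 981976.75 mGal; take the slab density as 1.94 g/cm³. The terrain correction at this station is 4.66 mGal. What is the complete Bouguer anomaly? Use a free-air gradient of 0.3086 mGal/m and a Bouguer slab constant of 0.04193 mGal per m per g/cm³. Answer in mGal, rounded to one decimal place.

-15.4

Drift-corrected reading = 981882.94 − (-0.391) = 981883.331 mGal
Free-air correction = 0.3086 × 322.8 = 99.62 mGal
Free-air anomaly = 981883.331 − 981976.75 + (99.62) = 6.201 mGal
Bouguer slab correction = 0.04193 × 1.94 × 322.8 = 26.26 mGal
Simple Bouguer anomaly = 6.201 − (26.26) = -20.059 mGal
Complete Bouguer anomaly = -20.059 + 4.66 = -15.399 mGal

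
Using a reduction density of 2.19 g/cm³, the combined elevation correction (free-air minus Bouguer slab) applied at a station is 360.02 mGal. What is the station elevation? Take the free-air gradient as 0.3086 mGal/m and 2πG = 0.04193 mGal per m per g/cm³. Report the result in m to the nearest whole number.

Combined gradient = 0.3086 − 0.04193 × 2.19 = 0.2167733 mGal/m
h = 360.02 / 0.2167733 = 1660.81 m

1661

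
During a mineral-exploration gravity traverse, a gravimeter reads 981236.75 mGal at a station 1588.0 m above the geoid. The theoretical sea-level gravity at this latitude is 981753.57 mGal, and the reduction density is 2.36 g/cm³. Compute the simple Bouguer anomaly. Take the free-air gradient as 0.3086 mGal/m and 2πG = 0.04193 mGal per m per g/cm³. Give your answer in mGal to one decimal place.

-183.9

Free-air correction = 0.3086 × 1588.0 = 490.06 mGal
Free-air anomaly = 981236.75 − 981753.57 + (490.06) = -26.76 mGal
Bouguer slab correction = 0.04193 × 2.36 × 1588.0 = 157.14 mGal
Simple Bouguer anomaly = -26.76 − (157.14) = -183.90 mGal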